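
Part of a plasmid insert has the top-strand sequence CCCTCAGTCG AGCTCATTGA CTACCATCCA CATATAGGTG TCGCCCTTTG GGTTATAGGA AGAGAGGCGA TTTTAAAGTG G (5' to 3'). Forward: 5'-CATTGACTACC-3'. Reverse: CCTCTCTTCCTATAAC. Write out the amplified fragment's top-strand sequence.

5'-CATTGACTACCATCCACATATAGGTGTCGCCCTTTGGGTTATAGGAAGAGAGG-3'

The forward primer matches the template at positions 15–25.
Reverse complement of the reverse primer: GTTATAGGAAGAGAGG. This occurs on the top strand at positions 52–67.
The product is the template from position 15 through 67 (53 bp).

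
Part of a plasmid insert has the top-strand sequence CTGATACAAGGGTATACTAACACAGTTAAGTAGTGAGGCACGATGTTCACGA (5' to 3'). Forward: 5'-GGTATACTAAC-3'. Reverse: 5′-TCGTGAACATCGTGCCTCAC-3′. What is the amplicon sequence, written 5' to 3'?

Scanning the template, GGTATACTAAC occurs at positions 11–21; this primer anneals to the bottom strand there with its 3' end pointing downstream.
The reverse primer's reverse complement is GTGAGGCACGATGTTCACGA, which matches the template at positions 33–52.
The product is the template from position 11 through 52 (42 bp).

5'-GGTATACTAACACAGTTAAGTAGTGAGGCACGATGTTCACGA-3'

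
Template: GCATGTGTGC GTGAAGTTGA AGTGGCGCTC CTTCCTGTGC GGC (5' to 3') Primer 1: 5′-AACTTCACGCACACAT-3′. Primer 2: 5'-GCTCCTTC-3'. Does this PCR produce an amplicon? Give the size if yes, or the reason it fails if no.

Primer 1 (AACTTCACGCACACAT) has reverse complement ATGTGTGCGTGAAGTT, which matches the top strand at positions 3–18; primer 1 anneals to the top strand there with its 3' end pointing upstream toward position 3.
Primer 2 (GCTCCTTC) matches the top strand directly at positions 27–34; it anneals to the bottom strand with its 3' end pointing downstream toward position 34.
The 3' ends diverge (primer 1 extends toward position 1, primer 2 toward position 43), so the primers never converge on a shared product.

No product — the primers' 3' ends point away from each other.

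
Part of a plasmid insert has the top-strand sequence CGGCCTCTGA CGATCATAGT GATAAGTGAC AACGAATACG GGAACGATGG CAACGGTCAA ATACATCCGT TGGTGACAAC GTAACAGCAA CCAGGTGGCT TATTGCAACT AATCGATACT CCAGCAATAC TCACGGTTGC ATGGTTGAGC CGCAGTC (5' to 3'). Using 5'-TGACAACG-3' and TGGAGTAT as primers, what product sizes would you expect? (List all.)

The forward primer TGACAACG matches the top strand at positions 27–34, 74–81.
The reverse primer's reverse complement is ATACTCCA, matching at positions 116–123.
Each forward site pairs with the reverse site to give a product ending at position 123: sizes 97, 50 bp.

97 bp, 50 bp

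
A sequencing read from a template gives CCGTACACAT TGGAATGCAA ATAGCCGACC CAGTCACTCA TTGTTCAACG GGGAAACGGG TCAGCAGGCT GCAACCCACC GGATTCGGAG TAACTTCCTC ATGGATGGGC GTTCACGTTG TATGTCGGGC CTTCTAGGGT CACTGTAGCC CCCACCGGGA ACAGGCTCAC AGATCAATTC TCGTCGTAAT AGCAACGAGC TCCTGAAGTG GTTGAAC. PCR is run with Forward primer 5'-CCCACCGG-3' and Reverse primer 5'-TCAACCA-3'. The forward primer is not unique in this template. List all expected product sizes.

141 bp, 65 bp

The forward primer CCCACCGG matches the top strand at positions 75–82, 151–158.
The reverse primer's reverse complement is TGGTTGA, matching at positions 209–215.
Each forward site pairs with the reverse site to give a product ending at position 215: sizes 141, 65 bp.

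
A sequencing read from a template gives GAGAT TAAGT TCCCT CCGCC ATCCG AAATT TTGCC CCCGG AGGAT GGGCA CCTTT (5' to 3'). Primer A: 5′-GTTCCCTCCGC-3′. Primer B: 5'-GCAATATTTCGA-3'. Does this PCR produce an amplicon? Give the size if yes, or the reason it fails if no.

Primer B (GCAATATTTCGA) does not match the top strand, and its reverse complement TCGAAATATTGC does not match either.
With no annealing site for primer B, no amplification occurs.

No product — primer B has no binding site in the template.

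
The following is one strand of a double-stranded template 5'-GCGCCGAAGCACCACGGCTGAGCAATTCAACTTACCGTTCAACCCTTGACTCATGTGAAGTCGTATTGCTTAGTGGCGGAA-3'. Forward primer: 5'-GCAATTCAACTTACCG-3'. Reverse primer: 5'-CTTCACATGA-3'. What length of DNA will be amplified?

39 bp

Forward primer GCAATTCAACTTACCG is found on the top strand at positions 22–37.
Taking the reverse complement of CTTCACATGA gives TCATGTGAAG, found at positions 51–60 on the template; the primer anneals here to the top strand with its 3' end pointing upstream.
Amplicon spans positions 22–60: 39 bp.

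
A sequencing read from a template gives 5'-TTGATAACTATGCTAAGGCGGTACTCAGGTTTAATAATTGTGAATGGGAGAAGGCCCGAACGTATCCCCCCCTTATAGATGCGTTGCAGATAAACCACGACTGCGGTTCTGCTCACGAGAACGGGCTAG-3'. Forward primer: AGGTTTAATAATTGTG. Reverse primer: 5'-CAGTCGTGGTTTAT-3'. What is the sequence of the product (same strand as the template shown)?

Forward primer AGGTTTAATAATTGTG is found on the top strand at positions 27–42.
Taking the reverse complement of CAGTCGTGGTTTAT gives ATAAACCACGACTG, found at positions 90–103 on the template; the primer anneals here to the top strand with its 3' end pointing upstream.
The product is the template from position 27 through 103 (77 bp).

5'-AGGTTTAATAATTGTGAATGGGAGAAGGCCCGAACGTATCCCCCCCTTATAGATGCGTTGCAGATAAACCACGACTG-3'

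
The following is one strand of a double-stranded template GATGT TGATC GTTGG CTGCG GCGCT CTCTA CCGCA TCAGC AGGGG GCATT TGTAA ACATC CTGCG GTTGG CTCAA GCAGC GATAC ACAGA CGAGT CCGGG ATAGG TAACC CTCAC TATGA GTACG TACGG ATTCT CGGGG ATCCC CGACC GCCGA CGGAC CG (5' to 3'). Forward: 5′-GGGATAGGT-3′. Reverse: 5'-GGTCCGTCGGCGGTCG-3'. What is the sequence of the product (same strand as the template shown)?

5'-GGGATAGGTAACCCTCACTATGAGTACGTACGGATTCTCGGGGATCCCCGACCGCCGACGGACC-3'

Forward primer GGGATAGGT is found on the top strand at positions 98–106.
Taking the reverse complement of GGTCCGTCGGCGGTCG gives CGACCGCCGACGGACC, found at positions 146–161 on the template; the primer anneals here to the top strand with its 3' end pointing upstream.
The product is the template from position 98 through 161 (64 bp).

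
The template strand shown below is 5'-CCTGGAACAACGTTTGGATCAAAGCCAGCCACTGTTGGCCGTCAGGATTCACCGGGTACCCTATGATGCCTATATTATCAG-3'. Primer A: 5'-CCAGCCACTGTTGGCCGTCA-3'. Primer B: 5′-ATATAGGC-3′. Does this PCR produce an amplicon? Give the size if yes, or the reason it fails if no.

Yes — a 51 bp product.

Primer A (CCAGCCACTGTTGGCCGTCA) matches the top strand at positions 25–44; it acts as a forward primer.
Primer B's reverse complement is GCCTATAT, matching the top strand at positions 68–75; it acts as a reverse primer.
The 3' ends face each other across positions 25–75, giving a 51 bp product.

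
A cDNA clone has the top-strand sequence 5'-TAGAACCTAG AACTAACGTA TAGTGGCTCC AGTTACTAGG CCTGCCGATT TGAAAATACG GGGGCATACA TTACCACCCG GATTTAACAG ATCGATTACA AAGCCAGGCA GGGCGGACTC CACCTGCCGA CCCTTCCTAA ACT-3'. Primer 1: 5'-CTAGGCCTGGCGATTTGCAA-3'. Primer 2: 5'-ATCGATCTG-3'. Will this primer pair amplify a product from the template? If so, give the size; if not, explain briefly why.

Primer 1 (CTAGGCCTGGCGATTTGCAA) does not match the top strand, and its reverse complement TTGCAAATCGCCAGGCCTAG does not match either.
With no annealing site for primer 1, no amplification occurs.

No product — primer 1 has no binding site in the template.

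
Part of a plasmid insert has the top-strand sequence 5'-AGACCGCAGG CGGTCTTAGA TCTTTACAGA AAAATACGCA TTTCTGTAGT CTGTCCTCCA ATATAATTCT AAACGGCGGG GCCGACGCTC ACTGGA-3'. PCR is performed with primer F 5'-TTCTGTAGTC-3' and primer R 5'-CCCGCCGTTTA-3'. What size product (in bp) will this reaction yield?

39 bp

Forward primer TTCTGTAGTC is found on the top strand at positions 42–51.
Reverse complement of the reverse primer: TAAACGGCGGG. This occurs on the top strand at positions 70–80.
Product length = (reverse-primer end) − (forward-primer start) + 1 = 80 − 42 + 1 = 39 bp.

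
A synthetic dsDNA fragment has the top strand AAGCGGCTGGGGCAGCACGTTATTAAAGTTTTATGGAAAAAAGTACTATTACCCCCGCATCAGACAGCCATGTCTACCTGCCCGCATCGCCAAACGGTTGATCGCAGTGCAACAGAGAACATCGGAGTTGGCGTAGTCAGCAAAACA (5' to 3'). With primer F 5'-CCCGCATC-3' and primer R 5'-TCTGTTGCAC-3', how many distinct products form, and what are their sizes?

Two products: 63 bp, 36 bp

The forward primer CCCGCATC matches the top strand at positions 54–61, 81–88.
The reverse primer's reverse complement is GTGCAACAGA, matching at positions 107–116.
Each forward site pairs with the reverse site to give a product ending at position 116: sizes 63, 36 bp.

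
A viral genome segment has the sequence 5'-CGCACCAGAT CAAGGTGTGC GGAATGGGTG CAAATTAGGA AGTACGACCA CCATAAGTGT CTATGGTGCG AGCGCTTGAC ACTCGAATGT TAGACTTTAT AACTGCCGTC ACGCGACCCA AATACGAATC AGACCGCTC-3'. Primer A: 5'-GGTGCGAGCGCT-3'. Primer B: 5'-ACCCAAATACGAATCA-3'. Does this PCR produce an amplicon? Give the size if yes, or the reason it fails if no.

Primer A (GGTGCGAGCGCT) matches the top strand at positions 65–76 (3' end points downstream).
Primer B (ACCCAAATACGAATCA) also matches the top strand directly, at positions 116–131 — its reverse complement TGATTCGTATTTGGGT is not present.
Both primers anneal to the bottom strand with 3' ends pointing the same way, so neither can prime synthesis back toward the other.

No product — both primers anneal to the same strand and extend in the same direction.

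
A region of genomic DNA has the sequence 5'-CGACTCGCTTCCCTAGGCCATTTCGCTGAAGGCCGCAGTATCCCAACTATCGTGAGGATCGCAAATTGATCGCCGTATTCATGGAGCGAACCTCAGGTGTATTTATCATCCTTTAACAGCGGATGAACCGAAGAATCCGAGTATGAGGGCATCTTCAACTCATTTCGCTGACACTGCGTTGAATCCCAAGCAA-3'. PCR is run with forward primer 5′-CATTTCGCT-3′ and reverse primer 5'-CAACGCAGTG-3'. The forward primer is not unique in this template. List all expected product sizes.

The forward primer CATTTCGCT matches the top strand at positions 19–27, 161–169.
The reverse primer's reverse complement is CACTGCGTTG, matching at positions 172–181.
Each forward site pairs with the reverse site to give a product ending at position 181: sizes 163, 21 bp.

163 bp, 21 bp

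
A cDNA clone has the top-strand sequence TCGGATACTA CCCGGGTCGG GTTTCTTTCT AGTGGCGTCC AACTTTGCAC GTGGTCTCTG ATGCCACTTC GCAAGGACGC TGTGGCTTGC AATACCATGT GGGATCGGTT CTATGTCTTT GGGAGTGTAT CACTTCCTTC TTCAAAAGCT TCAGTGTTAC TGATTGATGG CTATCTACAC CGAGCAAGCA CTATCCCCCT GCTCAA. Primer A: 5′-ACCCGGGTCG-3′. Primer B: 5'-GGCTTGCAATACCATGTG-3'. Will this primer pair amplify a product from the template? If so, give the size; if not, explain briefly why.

No product — both primers anneal to the same strand and extend in the same direction.

Primer A (ACCCGGGTCG) matches the top strand at positions 10–19 (3' end points downstream).
Primer B (GGCTTGCAATACCATGTG) also matches the top strand directly, at positions 84–101 — its reverse complement CACATGGTATTGCAAGCC is not present.
Both primers anneal to the bottom strand with 3' ends pointing the same way, so neither can prime synthesis back toward the other.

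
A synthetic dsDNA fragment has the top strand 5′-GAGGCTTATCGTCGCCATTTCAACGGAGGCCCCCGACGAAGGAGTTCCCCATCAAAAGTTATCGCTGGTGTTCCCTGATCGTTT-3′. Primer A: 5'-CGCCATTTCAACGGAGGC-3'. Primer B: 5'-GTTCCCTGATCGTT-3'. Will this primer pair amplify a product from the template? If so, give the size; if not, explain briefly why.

No product — both primers anneal to the same strand and extend in the same direction.

Primer A (CGCCATTTCAACGGAGGC) matches the top strand at positions 13–30 (3' end points downstream).
Primer B (GTTCCCTGATCGTT) also matches the top strand directly, at positions 70–83 — its reverse complement AACGATCAGGGAAC is not present.
Both primers anneal to the bottom strand with 3' ends pointing the same way, so neither can prime synthesis back toward the other.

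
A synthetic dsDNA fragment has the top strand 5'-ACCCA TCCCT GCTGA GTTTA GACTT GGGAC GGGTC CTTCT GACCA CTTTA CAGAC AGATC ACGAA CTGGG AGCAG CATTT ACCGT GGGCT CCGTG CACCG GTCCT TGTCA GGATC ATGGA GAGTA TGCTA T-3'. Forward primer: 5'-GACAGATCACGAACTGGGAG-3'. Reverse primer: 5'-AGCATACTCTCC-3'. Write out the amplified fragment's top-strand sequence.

The forward primer matches the template at positions 53–72.
Reverse complement of the reverse primer: GGAGAGTATGCT. This occurs on the top strand at positions 118–129.
The product is the template from position 53 through 129 (77 bp).

5'-GACAGATCACGAACTGGGAGCAGCATTTACCGTGGGCTCCGTGCACCGGTCCTTGTCAGGATCATGGAGAGTATGCT-3'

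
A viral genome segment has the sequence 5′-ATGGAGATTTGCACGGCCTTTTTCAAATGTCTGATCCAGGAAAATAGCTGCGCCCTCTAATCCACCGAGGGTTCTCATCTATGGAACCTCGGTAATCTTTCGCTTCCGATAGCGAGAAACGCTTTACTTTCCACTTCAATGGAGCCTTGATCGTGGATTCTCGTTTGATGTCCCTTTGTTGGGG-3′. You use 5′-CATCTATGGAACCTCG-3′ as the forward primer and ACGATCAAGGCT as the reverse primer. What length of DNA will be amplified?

Forward primer CATCTATGGAACCTCG is found on the top strand at positions 76–91.
Reverse complement of the reverse primer: AGCCTTGATCGT. This occurs on the top strand at positions 143–154.
The product runs from position 76 to position 154, so its length is 154 − 76 + 1 = 79 bp.

79 bp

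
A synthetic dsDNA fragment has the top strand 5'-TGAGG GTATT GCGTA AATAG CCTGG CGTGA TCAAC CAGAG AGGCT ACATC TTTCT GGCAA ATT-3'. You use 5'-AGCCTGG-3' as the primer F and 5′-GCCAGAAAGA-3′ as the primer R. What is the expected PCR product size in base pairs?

40 bp

Forward primer AGCCTGG is found on the top strand at positions 19–25.
Taking the reverse complement of GCCAGAAAGA gives TCTTTCTGGC, found at positions 49–58 on the template; the primer anneals here to the top strand with its 3' end pointing upstream.
Product length = (reverse-primer end) − (forward-primer start) + 1 = 58 − 19 + 1 = 40 bp.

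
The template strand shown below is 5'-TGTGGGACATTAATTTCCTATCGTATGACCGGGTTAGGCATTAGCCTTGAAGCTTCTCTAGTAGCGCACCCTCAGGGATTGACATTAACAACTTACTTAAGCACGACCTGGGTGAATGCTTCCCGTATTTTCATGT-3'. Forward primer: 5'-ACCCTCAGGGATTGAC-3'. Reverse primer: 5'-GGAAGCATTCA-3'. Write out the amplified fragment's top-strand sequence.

Scanning the template, ACCCTCAGGGATTGAC occurs at positions 68–83; this primer anneals to the bottom strand there with its 3' end pointing downstream.
The reverse primer's reverse complement is TGAATGCTTCC, which matches the template at positions 113–123.
The product is the template from position 68 through 123 (56 bp).

5'-ACCCTCAGGGATTGACATTAACAACTTACTTAAGCACGACCTGGGTGAATGCTTCC-3'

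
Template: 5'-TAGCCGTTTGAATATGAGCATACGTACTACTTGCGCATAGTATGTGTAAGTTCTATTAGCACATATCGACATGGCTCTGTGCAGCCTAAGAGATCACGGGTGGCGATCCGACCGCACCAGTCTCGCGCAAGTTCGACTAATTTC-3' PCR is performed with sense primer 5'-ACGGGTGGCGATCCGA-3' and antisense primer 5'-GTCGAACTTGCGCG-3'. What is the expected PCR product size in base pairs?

42 bp

The forward primer matches the template at positions 96–111.
Reverse complement of the reverse primer: CGCGCAAGTTCGAC. This occurs on the top strand at positions 124–137.
Product length = (reverse-primer end) − (forward-primer start) + 1 = 137 − 96 + 1 = 42 bp.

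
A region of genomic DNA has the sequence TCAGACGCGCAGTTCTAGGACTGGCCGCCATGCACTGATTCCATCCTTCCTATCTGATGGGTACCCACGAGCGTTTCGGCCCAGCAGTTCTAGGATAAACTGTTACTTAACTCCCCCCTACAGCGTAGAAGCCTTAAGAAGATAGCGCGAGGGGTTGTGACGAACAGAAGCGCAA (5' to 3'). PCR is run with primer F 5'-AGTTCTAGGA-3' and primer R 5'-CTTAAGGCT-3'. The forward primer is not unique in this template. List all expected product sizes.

128 bp, 53 bp

The forward primer AGTTCTAGGA matches the top strand at positions 11–20, 86–95.
The reverse primer's reverse complement is AGCCTTAAG, matching at positions 130–138.
Each forward site pairs with the reverse site to give a product ending at position 138: sizes 128, 53 bp.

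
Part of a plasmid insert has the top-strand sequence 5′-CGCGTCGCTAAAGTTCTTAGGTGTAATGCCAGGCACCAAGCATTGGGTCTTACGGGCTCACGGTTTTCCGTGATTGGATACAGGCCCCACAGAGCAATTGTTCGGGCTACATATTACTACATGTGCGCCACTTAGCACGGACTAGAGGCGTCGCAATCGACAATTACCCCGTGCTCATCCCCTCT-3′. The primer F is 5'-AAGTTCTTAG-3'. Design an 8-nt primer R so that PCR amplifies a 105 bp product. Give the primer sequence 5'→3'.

5'-AATATGTA-3'

The forward primer binds at positions 11–20, so a 105 bp product ends at position 11 + 105 − 1 = 115.
The reverse primer anneals to the top strand over positions 108–115, i.e. to TACATATT.
Its sequence written 5'→3' is the reverse complement: AATATGTA.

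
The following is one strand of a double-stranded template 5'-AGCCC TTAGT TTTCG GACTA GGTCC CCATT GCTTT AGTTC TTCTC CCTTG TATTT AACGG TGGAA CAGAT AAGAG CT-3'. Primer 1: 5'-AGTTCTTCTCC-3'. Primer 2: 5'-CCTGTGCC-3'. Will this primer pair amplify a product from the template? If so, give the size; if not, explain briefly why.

No product — primer 2 has no binding site in the template.

Primer 2 (CCTGTGCC) does not match the top strand, and its reverse complement GGCACAGG does not match either.
With no annealing site for primer 2, no amplification occurs.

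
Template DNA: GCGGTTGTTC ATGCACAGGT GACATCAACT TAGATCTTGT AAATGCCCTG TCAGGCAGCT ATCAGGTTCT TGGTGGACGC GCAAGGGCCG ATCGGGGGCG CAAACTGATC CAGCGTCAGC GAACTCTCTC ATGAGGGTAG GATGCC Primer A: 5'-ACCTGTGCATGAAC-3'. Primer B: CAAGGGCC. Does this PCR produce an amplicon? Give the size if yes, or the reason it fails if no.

No product — the primers' 3' ends point away from each other.

Primer A (ACCTGTGCATGAAC) has reverse complement GTTCATGCACAGGT, which matches the top strand at positions 7–20; primer A anneals to the top strand there with its 3' end pointing upstream toward position 7.
Primer B (CAAGGGCC) matches the top strand directly at positions 82–89; it anneals to the bottom strand with its 3' end pointing downstream toward position 89.
The 3' ends diverge (primer A extends toward position 1, primer B toward position 146), so the primers never converge on a shared product.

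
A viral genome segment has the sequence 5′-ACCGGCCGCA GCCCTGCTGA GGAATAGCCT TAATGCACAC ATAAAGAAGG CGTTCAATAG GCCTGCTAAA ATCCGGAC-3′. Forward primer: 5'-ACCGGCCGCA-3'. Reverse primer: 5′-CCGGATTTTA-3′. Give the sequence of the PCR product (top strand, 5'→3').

5'-ACCGGCCGCAGCCCTGCTGAGGAATAGCCTTAATGCACACATAAAGAAGGCGTTCAATAGGCCTGCTAAAATCCGG-3'

Forward primer ACCGGCCGCA is found on the top strand at positions 1–10.
Taking the reverse complement of CCGGATTTTA gives TAAAATCCGG, found at positions 67–76 on the template; the primer anneals here to the top strand with its 3' end pointing upstream.
The product is the template from position 1 through 76 (76 bp).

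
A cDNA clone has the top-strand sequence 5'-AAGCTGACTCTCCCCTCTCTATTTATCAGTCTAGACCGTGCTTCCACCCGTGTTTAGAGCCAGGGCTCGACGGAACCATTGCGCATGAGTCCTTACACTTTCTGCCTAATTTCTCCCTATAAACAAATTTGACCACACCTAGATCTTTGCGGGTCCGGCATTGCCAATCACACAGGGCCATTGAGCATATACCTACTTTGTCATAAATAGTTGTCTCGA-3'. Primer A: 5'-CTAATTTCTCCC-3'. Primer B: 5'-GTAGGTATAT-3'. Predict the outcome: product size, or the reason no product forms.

Yes — a 91 bp product.

Primer A (CTAATTTCTCCC) matches the top strand at positions 106–117; it acts as a forward primer.
Primer B's reverse complement is ATATACCTAC, matching the top strand at positions 187–196; it acts as a reverse primer.
The 3' ends face each other across positions 106–196, giving a 91 bp product.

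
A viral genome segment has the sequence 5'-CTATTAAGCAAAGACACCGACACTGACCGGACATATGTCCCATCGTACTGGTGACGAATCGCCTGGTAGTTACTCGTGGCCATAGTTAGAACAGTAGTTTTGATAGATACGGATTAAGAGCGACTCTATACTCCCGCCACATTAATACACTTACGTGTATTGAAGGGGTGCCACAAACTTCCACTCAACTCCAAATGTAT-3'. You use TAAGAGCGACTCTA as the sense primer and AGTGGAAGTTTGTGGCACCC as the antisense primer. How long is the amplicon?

71 bp

Scanning the template, TAAGAGCGACTCTA occurs at positions 115–128; this primer anneals to the bottom strand there with its 3' end pointing downstream.
Taking the reverse complement of AGTGGAAGTTTGTGGCACCC gives GGGTGCCACAAACTTCCACT, found at positions 166–185 on the template; the primer anneals here to the top strand with its 3' end pointing upstream.
Amplicon spans positions 115–185: 71 bp.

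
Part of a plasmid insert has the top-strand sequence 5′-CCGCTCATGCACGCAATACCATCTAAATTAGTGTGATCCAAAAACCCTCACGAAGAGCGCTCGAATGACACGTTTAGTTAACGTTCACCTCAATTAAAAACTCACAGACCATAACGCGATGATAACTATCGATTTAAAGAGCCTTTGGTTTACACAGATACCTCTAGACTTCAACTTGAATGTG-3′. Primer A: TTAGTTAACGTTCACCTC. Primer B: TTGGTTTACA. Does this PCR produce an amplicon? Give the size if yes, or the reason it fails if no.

No product — both primers anneal to the same strand and extend in the same direction.

Primer A (TTAGTTAACGTTCACCTC) matches the top strand at positions 74–91 (3' end points downstream).
Primer B (TTGGTTTACA) also matches the top strand directly, at positions 145–154 — its reverse complement TGTAAACCAA is not present.
Both primers anneal to the bottom strand with 3' ends pointing the same way, so neither can prime synthesis back toward the other.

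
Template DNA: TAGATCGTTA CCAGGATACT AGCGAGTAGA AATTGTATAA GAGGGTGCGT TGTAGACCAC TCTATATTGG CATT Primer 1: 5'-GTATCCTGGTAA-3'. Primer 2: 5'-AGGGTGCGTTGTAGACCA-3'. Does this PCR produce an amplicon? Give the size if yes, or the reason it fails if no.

Primer 1 (GTATCCTGGTAA) has reverse complement TTACCAGGATAC, which matches the top strand at positions 8–19; primer 1 anneals to the top strand there with its 3' end pointing upstream toward position 8.
Primer 2 (AGGGTGCGTTGTAGACCA) matches the top strand directly at positions 42–59; it anneals to the bottom strand with its 3' end pointing downstream toward position 59.
The 3' ends diverge (primer 1 extends toward position 1, primer 2 toward position 74), so the primers never converge on a shared product.

No product — the primers' 3' ends point away from each other.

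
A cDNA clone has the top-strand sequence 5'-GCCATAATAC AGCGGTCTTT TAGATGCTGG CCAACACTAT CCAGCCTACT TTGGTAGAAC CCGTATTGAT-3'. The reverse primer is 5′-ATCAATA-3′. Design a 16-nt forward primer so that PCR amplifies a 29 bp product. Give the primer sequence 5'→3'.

5'-CAGCCTACTTTGGTAG-3'

The reverse primer's reverse complement TATTGAT matches the template at positions 64–70, so the product ends at position 70.
A 29 bp product then starts at position 70 − 29 + 1 = 42.
The forward primer is identical to the top strand there: CAGCCTACTTTGGTAG.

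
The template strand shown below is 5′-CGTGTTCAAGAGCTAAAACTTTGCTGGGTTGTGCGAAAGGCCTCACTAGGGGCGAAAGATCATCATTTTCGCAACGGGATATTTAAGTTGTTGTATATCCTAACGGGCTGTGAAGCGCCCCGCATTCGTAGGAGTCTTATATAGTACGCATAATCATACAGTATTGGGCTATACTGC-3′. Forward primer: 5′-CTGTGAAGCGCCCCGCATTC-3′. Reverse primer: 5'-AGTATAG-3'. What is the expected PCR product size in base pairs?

The forward primer matches the template at positions 108–127.
Taking the reverse complement of AGTATAG gives CTATACT, found at positions 169–175 on the template; the primer anneals here to the top strand with its 3' end pointing upstream.
Product length = (reverse-primer end) − (forward-primer start) + 1 = 175 − 108 + 1 = 68 bp.

68 bp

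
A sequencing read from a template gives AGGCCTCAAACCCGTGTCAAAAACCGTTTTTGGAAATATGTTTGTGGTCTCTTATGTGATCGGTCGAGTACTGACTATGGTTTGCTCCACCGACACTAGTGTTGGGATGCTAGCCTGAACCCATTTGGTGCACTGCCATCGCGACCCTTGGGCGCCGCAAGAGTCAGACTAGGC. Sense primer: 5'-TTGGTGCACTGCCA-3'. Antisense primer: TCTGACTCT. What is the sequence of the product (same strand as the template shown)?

The forward primer matches the template at positions 125–138.
Taking the reverse complement of TCTGACTCT gives AGAGTCAGA, found at positions 160–168 on the template; the primer anneals here to the top strand with its 3' end pointing upstream.
The product is the template from position 125 through 168 (44 bp).

5'-TTGGTGCACTGCCATCGCGACCCTTGGGCGCCGCAAGAGTCAGA-3'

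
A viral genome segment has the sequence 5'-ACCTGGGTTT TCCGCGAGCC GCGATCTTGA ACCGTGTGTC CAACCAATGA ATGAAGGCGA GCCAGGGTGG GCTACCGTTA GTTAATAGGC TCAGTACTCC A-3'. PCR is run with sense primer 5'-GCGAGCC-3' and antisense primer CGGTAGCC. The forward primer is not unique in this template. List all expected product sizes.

64 bp, 21 bp

The forward primer GCGAGCC matches the top strand at positions 14–20, 57–63.
The reverse primer's reverse complement is GGCTACCG, matching at positions 70–77.
Each forward site pairs with the reverse site to give a product ending at position 77: sizes 64, 21 bp.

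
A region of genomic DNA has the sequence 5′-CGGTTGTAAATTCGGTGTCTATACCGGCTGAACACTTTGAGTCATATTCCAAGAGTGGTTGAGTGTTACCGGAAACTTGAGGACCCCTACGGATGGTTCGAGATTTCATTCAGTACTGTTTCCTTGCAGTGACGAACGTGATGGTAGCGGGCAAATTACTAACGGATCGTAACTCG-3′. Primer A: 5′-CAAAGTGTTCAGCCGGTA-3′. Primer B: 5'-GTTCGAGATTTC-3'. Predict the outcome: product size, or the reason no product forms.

No product — the primers' 3' ends point away from each other.

Primer A (CAAAGTGTTCAGCCGGTA) has reverse complement TACCGGCTGAACACTTTG, which matches the top strand at positions 22–39; primer A anneals to the top strand there with its 3' end pointing upstream toward position 22.
Primer B (GTTCGAGATTTC) matches the top strand directly at positions 96–107; it anneals to the bottom strand with its 3' end pointing downstream toward position 107.
The 3' ends diverge (primer A extends toward position 1, primer B toward position 176), so the primers never converge on a shared product.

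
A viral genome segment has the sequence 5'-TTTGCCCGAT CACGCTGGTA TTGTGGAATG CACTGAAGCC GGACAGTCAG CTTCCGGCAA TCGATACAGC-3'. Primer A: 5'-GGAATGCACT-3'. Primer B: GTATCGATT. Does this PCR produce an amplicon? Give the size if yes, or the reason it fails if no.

Primer A (GGAATGCACT) matches the top strand at positions 25–34; it acts as a forward primer.
Primer B's reverse complement is AATCGATAC, matching the top strand at positions 59–67; it acts as a reverse primer.
The 3' ends face each other across positions 25–67, giving a 43 bp product.

Yes — a 43 bp product.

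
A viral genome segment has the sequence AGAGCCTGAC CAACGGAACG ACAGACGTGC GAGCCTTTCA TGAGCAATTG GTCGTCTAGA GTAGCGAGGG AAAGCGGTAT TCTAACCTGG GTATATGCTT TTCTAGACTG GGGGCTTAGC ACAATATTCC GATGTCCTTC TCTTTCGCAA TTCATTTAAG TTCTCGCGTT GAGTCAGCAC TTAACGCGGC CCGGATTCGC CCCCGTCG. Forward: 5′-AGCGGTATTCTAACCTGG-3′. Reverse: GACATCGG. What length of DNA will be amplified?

64 bp

Scanning the template, AGCGGTATTCTAACCTGG occurs at positions 73–90; this primer anneals to the bottom strand there with its 3' end pointing downstream.
The reverse primer's reverse complement is CCGATGTC, which matches the template at positions 129–136.
Amplicon spans positions 73–136: 64 bp.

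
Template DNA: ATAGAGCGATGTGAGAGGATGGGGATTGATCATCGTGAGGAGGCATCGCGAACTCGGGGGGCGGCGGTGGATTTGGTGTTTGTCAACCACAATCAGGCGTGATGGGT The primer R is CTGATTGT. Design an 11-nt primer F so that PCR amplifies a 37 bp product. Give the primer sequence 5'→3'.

5'-GGCGGCGGTGG-3'

The reverse primer's reverse complement ACAATCAG matches the template at positions 89–96, so the product ends at position 96.
A 37 bp product then starts at position 96 − 37 + 1 = 60.
The forward primer is identical to the top strand there: GGCGGCGGTGG.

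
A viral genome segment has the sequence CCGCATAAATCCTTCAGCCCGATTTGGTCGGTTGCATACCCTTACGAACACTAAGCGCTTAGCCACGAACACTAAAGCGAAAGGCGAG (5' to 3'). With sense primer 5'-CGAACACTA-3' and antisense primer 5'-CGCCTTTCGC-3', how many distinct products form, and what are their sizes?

Two products: 42 bp, 21 bp

The forward primer CGAACACTA matches the top strand at positions 45–53, 66–74.
The reverse primer's reverse complement is GCGAAAGGCG, matching at positions 77–86.
Each forward site pairs with the reverse site to give a product ending at position 86: sizes 42, 21 bp.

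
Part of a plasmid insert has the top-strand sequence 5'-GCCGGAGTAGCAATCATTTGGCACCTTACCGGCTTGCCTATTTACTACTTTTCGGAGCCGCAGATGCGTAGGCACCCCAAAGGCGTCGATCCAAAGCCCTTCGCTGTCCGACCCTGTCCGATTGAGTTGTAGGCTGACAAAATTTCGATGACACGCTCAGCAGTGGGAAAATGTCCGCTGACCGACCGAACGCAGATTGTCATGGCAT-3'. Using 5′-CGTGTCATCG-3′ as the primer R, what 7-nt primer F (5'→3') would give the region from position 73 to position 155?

The reverse primer's reverse complement CGATGACACG matches the template at positions 146–155; the product starts at position 73.
The forward primer is identical to the top strand over positions 73–79: CACCCCA.

5'-CACCCCA-3'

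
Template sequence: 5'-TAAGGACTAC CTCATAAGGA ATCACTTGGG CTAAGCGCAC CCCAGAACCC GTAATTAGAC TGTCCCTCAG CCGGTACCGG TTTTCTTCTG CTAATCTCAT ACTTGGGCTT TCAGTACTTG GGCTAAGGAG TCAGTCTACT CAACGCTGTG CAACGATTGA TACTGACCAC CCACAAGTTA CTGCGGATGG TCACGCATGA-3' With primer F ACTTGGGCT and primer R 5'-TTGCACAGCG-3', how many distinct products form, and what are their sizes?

The forward primer ACTTGGGCT matches the top strand at positions 24–32, 101–109, 116–124.
The reverse primer's reverse complement is CGCTGTGCAA, matching at positions 144–153.
Each forward site pairs with the reverse site to give a product ending at position 153: sizes 130, 53, 38 bp.

Three products: 130 bp, 53 bp, 38 bp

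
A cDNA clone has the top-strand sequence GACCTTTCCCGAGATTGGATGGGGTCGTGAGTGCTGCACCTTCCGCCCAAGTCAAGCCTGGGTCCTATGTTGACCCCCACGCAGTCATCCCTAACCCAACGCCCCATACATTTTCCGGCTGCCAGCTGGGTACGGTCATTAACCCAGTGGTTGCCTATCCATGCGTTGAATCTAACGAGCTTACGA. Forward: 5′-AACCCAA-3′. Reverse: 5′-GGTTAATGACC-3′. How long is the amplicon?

52 bp

Scanning the template, AACCCAA occurs at positions 93–99; this primer anneals to the bottom strand there with its 3' end pointing downstream.
Taking the reverse complement of GGTTAATGACC gives GGTCATTAACC, found at positions 134–144 on the template; the primer anneals here to the top strand with its 3' end pointing upstream.
Product length = (reverse-primer end) − (forward-primer start) + 1 = 144 − 93 + 1 = 52 bp.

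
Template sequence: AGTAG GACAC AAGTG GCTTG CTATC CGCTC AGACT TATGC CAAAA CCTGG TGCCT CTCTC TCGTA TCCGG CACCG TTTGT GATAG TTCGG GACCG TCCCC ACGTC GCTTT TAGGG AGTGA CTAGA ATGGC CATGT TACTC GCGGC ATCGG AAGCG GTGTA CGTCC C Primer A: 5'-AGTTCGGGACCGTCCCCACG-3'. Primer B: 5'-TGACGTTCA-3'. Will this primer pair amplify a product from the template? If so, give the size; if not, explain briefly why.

No product — primer B has no binding site in the template.

Primer B (TGACGTTCA) does not match the top strand, and its reverse complement TGAACGTCA does not match either.
With no annealing site for primer B, no amplification occurs.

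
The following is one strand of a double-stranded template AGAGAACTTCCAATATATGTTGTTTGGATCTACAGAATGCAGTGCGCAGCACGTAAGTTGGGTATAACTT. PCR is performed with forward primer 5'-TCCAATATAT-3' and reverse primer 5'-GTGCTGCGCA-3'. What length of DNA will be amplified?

The forward primer matches the template at positions 9–18.
Taking the reverse complement of GTGCTGCGCA gives TGCGCAGCAC, found at positions 43–52 on the template; the primer anneals here to the top strand with its 3' end pointing upstream.
The product runs from position 9 to position 52, so its length is 52 − 9 + 1 = 44 bp.

44 bp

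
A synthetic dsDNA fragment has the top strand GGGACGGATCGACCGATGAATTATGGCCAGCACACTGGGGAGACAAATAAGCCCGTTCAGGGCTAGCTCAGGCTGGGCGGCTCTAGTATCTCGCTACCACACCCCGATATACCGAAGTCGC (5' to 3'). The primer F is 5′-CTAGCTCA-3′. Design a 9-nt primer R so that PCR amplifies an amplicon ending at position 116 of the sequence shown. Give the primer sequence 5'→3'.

5'-TTCGGTATA-3'

The forward primer binds at positions 63–70; the product's 3' end on the top strand is position 116.
The reverse primer anneals to the top strand over positions 108–116, i.e. to TATACCGAA.
Its sequence written 5'→3' is the reverse complement: TTCGGTATA.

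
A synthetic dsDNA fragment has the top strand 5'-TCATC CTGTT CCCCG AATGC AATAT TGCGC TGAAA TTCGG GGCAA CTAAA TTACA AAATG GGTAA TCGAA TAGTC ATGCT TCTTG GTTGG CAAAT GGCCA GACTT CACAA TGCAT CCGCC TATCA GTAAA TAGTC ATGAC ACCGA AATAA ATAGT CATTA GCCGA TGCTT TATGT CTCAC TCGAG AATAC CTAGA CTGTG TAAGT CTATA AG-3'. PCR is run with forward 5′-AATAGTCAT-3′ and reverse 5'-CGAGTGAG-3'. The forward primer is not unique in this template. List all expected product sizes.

The forward primer AATAGTCAT matches the top strand at positions 69–77, 129–137, 150–158.
The reverse primer's reverse complement is CTCACTCG, matching at positions 176–183.
Each forward site pairs with the reverse site to give a product ending at position 183: sizes 115, 55, 34 bp.

115 bp, 55 bp, 34 bp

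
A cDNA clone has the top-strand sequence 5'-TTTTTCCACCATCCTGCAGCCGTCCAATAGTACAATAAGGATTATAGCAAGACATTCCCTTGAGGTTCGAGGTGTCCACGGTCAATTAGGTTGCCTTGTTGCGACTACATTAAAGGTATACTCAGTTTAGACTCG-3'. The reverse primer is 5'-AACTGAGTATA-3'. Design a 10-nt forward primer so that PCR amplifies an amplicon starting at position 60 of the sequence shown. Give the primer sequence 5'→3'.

The reverse primer's reverse complement TATACTCAGTT matches the template at positions 117–127; the product starts at position 60.
The forward primer is identical to the top strand over positions 60–69: TTGAGGTTCG.

5'-TTGAGGTTCG-3'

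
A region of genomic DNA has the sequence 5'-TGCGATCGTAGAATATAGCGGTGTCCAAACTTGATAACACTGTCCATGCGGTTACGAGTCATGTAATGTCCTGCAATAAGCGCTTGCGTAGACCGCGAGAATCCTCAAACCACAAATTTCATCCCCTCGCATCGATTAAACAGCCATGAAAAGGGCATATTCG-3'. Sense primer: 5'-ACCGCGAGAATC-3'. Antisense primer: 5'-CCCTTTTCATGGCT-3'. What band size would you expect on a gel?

64 bp

Forward primer ACCGCGAGAATC is found on the top strand at positions 92–103.
The reverse primer's reverse complement is AGCCATGAAAAGGG, which matches the template at positions 142–155.
Product length = (reverse-primer end) − (forward-primer start) + 1 = 155 − 92 + 1 = 64 bp.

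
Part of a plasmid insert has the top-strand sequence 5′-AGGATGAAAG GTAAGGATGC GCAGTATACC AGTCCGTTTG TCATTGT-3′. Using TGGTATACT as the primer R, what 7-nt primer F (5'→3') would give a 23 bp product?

The reverse primer's reverse complement AGTATACCA matches the template at positions 23–31, so the product ends at position 31.
A 23 bp product then starts at position 31 − 23 + 1 = 9.
The forward primer is identical to the top strand there: AGGTAAG.

5'-AGGTAAG-3'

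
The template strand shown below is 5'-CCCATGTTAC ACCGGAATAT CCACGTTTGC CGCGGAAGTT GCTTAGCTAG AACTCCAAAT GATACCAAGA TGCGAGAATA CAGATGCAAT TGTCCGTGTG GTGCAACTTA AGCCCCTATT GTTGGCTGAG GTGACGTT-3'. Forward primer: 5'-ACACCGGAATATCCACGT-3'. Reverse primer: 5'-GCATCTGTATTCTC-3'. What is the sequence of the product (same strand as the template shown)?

5'-ACACCGGAATATCCACGTTTGCCGCGGAAGTTGCTTAGCTAGAACTCCAAATGATACCAAGATGCGAGAATACAGATGC-3'

Forward primer ACACCGGAATATCCACGT is found on the top strand at positions 9–26.
The reverse primer's reverse complement is GAGAATACAGATGC, which matches the template at positions 74–87.
The product is the template from position 9 through 87 (79 bp).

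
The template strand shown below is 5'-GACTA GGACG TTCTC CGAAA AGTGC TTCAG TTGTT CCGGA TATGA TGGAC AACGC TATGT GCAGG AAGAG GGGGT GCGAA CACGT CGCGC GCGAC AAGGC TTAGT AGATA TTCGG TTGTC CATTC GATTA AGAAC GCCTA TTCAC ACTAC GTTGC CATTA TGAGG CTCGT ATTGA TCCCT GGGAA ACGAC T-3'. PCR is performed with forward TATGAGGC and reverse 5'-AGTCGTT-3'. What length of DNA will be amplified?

33 bp

The forward primer matches the template at positions 159–166.
The reverse primer's reverse complement is AACGACT, which matches the template at positions 185–191.
The product runs from position 159 to position 191, so its length is 191 − 159 + 1 = 33 bp.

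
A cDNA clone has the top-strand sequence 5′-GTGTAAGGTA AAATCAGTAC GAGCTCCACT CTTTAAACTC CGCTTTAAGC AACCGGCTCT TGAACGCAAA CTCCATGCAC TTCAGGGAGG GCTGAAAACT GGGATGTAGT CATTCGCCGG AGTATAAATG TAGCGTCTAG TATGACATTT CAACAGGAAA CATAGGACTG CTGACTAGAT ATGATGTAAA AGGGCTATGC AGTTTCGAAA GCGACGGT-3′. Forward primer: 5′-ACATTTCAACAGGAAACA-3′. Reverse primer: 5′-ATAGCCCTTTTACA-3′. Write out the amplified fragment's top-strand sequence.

5'-ACATTTCAACAGGAAACATAGGACTGCTGACTAGATATGATGTAAAAGGGCTAT-3'

Scanning the template, ACATTTCAACAGGAAACA occurs at positions 145–162; this primer anneals to the bottom strand there with its 3' end pointing downstream.
The reverse primer's reverse complement is TGTAAAAGGGCTAT, which matches the template at positions 185–198.
The product is the template from position 145 through 198 (54 bp).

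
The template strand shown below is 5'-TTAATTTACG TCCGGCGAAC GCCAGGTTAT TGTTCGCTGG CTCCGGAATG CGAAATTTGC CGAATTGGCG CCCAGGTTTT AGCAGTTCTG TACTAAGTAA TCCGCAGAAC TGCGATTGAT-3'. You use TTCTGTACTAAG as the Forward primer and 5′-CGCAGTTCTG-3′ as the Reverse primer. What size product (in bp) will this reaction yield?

29 bp

The forward primer matches the template at positions 86–97.
Reverse complement of the reverse primer: CAGAACTGCG. This occurs on the top strand at positions 105–114.
The product runs from position 86 to position 114, so its length is 114 − 86 + 1 = 29 bp.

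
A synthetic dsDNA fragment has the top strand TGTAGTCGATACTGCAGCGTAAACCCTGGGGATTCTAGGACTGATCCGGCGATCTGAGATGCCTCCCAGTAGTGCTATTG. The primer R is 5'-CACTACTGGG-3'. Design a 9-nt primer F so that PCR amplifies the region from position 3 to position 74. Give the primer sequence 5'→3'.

The reverse primer's reverse complement CCCAGTAGTG matches the template at positions 65–74; the product starts at position 3.
The forward primer is identical to the top strand over positions 3–11: TAGTCGATA.

5'-TAGTCGATA-3'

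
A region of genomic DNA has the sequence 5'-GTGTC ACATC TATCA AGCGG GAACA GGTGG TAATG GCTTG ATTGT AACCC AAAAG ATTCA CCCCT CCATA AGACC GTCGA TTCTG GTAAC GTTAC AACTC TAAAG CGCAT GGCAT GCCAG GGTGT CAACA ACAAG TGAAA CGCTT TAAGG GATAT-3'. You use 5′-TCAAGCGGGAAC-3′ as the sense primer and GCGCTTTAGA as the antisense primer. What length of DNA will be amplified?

96 bp

The forward primer matches the template at positions 13–24.
Reverse complement of the reverse primer: TCTAAAGCGC. This occurs on the top strand at positions 99–108.
Amplicon spans positions 13–108: 96 bp.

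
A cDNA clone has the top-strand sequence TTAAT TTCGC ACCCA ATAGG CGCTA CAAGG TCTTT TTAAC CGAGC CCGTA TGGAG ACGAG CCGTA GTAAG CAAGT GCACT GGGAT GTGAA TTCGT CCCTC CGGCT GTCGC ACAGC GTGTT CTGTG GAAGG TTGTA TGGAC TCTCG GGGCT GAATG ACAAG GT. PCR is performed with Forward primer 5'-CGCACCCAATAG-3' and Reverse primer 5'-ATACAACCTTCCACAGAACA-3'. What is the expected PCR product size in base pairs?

The forward primer matches the template at positions 8–19.
The reverse primer's reverse complement is TGTTCTGTGGAAGGTTGTAT, which matches the template at positions 117–136.
Product length = (reverse-primer end) − (forward-primer start) + 1 = 136 − 8 + 1 = 129 bp.

129 bp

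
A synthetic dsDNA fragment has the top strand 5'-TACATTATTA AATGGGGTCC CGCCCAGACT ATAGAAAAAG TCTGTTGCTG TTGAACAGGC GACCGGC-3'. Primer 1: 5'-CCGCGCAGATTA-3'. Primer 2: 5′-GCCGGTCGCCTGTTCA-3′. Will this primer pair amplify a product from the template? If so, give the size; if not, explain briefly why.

Primer 1 (CCGCGCAGATTA) does not match the top strand, and its reverse complement TAATCTGCGCGG does not match either.
With no annealing site for primer 1, no amplification occurs.

No product — primer 1 has no binding site in the template.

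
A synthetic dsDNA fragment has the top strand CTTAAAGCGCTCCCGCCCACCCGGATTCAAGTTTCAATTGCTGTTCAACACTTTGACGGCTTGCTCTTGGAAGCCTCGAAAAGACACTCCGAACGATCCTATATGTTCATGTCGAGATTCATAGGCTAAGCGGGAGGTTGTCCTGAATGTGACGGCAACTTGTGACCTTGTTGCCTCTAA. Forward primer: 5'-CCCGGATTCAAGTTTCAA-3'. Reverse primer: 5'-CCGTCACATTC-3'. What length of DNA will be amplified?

136 bp

Scanning the template, CCCGGATTCAAGTTTCAA occurs at positions 20–37; this primer anneals to the bottom strand there with its 3' end pointing downstream.
Taking the reverse complement of CCGTCACATTC gives GAATGTGACGG, found at positions 145–155 on the template; the primer anneals here to the top strand with its 3' end pointing upstream.
The product runs from position 20 to position 155, so its length is 155 − 20 + 1 = 136 bp.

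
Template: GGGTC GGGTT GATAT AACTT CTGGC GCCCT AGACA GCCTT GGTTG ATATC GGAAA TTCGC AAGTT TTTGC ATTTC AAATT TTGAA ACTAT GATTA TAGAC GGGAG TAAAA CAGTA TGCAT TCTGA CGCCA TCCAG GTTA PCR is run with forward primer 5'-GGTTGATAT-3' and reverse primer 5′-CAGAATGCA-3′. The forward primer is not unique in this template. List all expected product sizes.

The forward primer GGTTGATAT matches the top strand at positions 7–15, 41–49.
The reverse primer's reverse complement is TGCATTCTG, matching at positions 116–124.
Each forward site pairs with the reverse site to give a product ending at position 124: sizes 118, 84 bp.

118 bp, 84 bp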